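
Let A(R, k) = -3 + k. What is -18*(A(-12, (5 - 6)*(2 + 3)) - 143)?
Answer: 2718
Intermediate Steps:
-18*(A(-12, (5 - 6)*(2 + 3)) - 143) = -18*((-3 + (5 - 6)*(2 + 3)) - 143) = -18*((-3 - 1*5) - 143) = -18*((-3 - 5) - 143) = -18*(-8 - 143) = -18*(-151) = 2718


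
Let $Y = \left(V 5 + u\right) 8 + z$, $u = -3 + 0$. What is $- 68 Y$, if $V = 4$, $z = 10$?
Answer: $-9928$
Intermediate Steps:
$u = -3$
$Y = 146$ ($Y = \left(4 \cdot 5 - 3\right) 8 + 10 = \left(20 - 3\right) 8 + 10 = 17 \cdot 8 + 10 = 136 + 10 = 146$)
$- 68 Y = \left(-68\right) 146 = -9928$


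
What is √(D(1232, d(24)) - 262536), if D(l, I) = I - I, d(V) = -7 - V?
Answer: 2*I*√65634 ≈ 512.38*I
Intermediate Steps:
D(l, I) = 0
√(D(1232, d(24)) - 262536) = √(0 - 262536) = √(-262536) = 2*I*√65634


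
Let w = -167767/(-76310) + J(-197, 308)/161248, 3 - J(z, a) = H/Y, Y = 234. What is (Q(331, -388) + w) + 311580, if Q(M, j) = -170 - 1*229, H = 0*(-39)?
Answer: 1914528937557713/6152417440 ≈ 3.1118e+5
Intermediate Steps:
H = 0
Q(M, j) = -399 (Q(M, j) = -170 - 229 = -399)
J(z, a) = 3 (J(z, a) = 3 - 0/234 = 3 - 1*0 = 3 + 0 = 3)
w = 13526161073/6152417440 (w = -167767/(-76310) + 3/161248 = -167767*(-1/76310) + 3*(1/161248) = 167767/76310 + 3/161248 = 13526161073/6152417440 ≈ 2.1985)
(Q(331, -388) + w) + 311580 = (-399 + 13526161073/6152417440) + 311580 = -2441288397487/6152417440 + 311580 = 1914528937557713/6152417440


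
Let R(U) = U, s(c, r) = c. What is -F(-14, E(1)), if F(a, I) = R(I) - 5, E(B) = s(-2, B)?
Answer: 7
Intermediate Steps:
E(B) = -2
F(a, I) = -5 + I (F(a, I) = I - 5 = -5 + I)
-F(-14, E(1)) = -(-5 - 2) = -1*(-7) = 7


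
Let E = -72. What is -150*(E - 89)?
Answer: 24150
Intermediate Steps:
-150*(E - 89) = -150*(-72 - 89) = -150*(-161) = 24150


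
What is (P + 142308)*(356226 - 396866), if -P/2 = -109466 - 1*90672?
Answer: -22050613760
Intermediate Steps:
P = 400276 (P = -2*(-109466 - 1*90672) = -2*(-109466 - 90672) = -2*(-200138) = 400276)
(P + 142308)*(356226 - 396866) = (400276 + 142308)*(356226 - 396866) = 542584*(-40640) = -22050613760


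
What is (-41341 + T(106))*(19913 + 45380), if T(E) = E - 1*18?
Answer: -2693532129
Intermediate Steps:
T(E) = -18 + E (T(E) = E - 18 = -18 + E)
(-41341 + T(106))*(19913 + 45380) = (-41341 + (-18 + 106))*(19913 + 45380) = (-41341 + 88)*65293 = -41253*65293 = -2693532129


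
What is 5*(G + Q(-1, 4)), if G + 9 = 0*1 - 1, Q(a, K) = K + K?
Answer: -10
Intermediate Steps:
Q(a, K) = 2*K
G = -10 (G = -9 + (0*1 - 1) = -9 + (0 - 1) = -9 - 1 = -10)
5*(G + Q(-1, 4)) = 5*(-10 + 2*4) = 5*(-10 + 8) = 5*(-2) = -10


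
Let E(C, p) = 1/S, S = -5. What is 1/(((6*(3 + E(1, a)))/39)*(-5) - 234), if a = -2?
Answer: -13/3070 ≈ -0.0042345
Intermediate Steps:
E(C, p) = -⅕ (E(C, p) = 1/(-5) = -⅕)
1/(((6*(3 + E(1, a)))/39)*(-5) - 234) = 1/(((6*(3 - ⅕))/39)*(-5) - 234) = 1/(((6*(14/5))*(1/39))*(-5) - 234) = 1/(((84/5)*(1/39))*(-5) - 234) = 1/((28/65)*(-5) - 234) = 1/(-28/13 - 234) = 1/(-3070/13) = -13/3070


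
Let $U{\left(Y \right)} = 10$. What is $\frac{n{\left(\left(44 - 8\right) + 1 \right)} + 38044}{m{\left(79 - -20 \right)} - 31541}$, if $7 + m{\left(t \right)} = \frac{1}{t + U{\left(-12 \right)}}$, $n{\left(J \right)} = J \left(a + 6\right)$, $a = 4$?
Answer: $- \frac{4187126}{3438731} \approx -1.2176$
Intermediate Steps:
$n{\left(J \right)} = 10 J$ ($n{\left(J \right)} = J \left(4 + 6\right) = J 10 = 10 J$)
$m{\left(t \right)} = -7 + \frac{1}{10 + t}$ ($m{\left(t \right)} = -7 + \frac{1}{t + 10} = -7 + \frac{1}{10 + t}$)
$\frac{n{\left(\left(44 - 8\right) + 1 \right)} + 38044}{m{\left(79 - -20 \right)} - 31541} = \frac{10 \left(\left(44 - 8\right) + 1\right) + 38044}{\frac{-69 - 7 \left(79 - -20\right)}{10 + \left(79 - -20\right)} - 31541} = \frac{10 \left(36 + 1\right) + 38044}{\frac{-69 - 7 \left(79 + 20\right)}{10 + \left(79 + 20\right)} - 31541} = \frac{10 \cdot 37 + 38044}{\frac{-69 - 693}{10 + 99} - 31541} = \frac{370 + 38044}{\frac{-69 - 693}{109} - 31541} = \frac{38414}{\frac{1}{109} \left(-762\right) - 31541} = \frac{38414}{- \frac{762}{109} - 31541} = \frac{38414}{- \frac{3438731}{109}} = 38414 \left(- \frac{109}{3438731}\right) = - \frac{4187126}{3438731}$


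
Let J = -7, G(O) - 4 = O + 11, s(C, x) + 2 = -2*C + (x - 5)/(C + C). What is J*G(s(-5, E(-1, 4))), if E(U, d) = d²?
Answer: -1533/10 ≈ -153.30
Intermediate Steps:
s(C, x) = -2 - 2*C + (-5 + x)/(2*C) (s(C, x) = -2 + (-2*C + (x - 5)/(C + C)) = -2 + (-2*C + (-5 + x)/((2*C))) = -2 + (-2*C + (-5 + x)*(1/(2*C))) = -2 + (-2*C + (-5 + x)/(2*C)) = -2 - 2*C + (-5 + x)/(2*C))
G(O) = 15 + O (G(O) = 4 + (O + 11) = 4 + (11 + O) = 15 + O)
J*G(s(-5, E(-1, 4))) = -7*(15 + (½)*(-5 + 4² - 4*(-5)*(1 - 5))/(-5)) = -7*(15 + (½)*(-⅕)*(-5 + 16 - 4*(-5)*(-4))) = -7*(15 + (½)*(-⅕)*(-5 + 16 - 80)) = -7*(15 + (½)*(-⅕)*(-69)) = -7*(15 + 69/10) = -7*219/10 = -1533/10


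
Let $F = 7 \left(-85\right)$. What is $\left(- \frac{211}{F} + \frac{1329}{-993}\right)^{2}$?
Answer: $\frac{37536737536}{38787333025} \approx 0.96776$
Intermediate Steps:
$F = -595$
$\left(- \frac{211}{F} + \frac{1329}{-993}\right)^{2} = \left(- \frac{211}{-595} + \frac{1329}{-993}\right)^{2} = \left(\left(-211\right) \left(- \frac{1}{595}\right) + 1329 \left(- \frac{1}{993}\right)\right)^{2} = \left(\frac{211}{595} - \frac{443}{331}\right)^{2} = \left(- \frac{193744}{196945}\right)^{2} = \frac{37536737536}{38787333025}$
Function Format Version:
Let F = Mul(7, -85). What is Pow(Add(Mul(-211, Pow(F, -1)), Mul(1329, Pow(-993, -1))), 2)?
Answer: Rational(37536737536, 38787333025) ≈ 0.96776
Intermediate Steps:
F = -595
Pow(Add(Mul(-211, Pow(F, -1)), Mul(1329, Pow(-993, -1))), 2) = Pow(Add(Mul(-211, Pow(-595, -1)), Mul(1329, Pow(-993, -1))), 2) = Pow(Add(Mul(-211, Rational(-1, 595)), Mul(1329, Rational(-1, 993))), 2) = Pow(Add(Rational(211, 595), Rational(-443, 331)), 2) = Pow(Rational(-193744, 196945), 2) = Rational(37536737536, 38787333025)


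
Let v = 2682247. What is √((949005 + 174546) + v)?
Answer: √3805798 ≈ 1950.8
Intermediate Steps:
√((949005 + 174546) + v) = √((949005 + 174546) + 2682247) = √(1123551 + 2682247) = √3805798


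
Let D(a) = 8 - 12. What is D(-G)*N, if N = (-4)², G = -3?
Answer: -64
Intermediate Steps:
N = 16
D(a) = -4
D(-G)*N = -4*16 = -64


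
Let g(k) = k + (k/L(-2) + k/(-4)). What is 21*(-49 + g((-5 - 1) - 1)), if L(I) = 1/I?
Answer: -3381/4 ≈ -845.25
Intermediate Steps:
g(k) = -5*k/4 (g(k) = k + (k/(1/(-2)) + k/(-4)) = k + (k/(-1/2) + k*(-1/4)) = k + (k*(-2) - k/4) = k + (-2*k - k/4) = k - 9*k/4 = -5*k/4)
21*(-49 + g((-5 - 1) - 1)) = 21*(-49 - 5*((-5 - 1) - 1)/4) = 21*(-49 - 5*(-6 - 1)/4) = 21*(-49 - 5/4*(-7)) = 21*(-49 + 35/4) = 21*(-161/4) = -3381/4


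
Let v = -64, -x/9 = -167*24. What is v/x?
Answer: -8/4509 ≈ -0.0017742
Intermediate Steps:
x = 36072 (x = -(-1503)*24 = -9*(-4008) = 36072)
v/x = -64/36072 = -64*1/36072 = -8/4509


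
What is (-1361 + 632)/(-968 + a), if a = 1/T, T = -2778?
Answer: 2025162/2689105 ≈ 0.75310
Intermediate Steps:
a = -1/2778 (a = 1/(-2778) = -1/2778 ≈ -0.00035997)
(-1361 + 632)/(-968 + a) = (-1361 + 632)/(-968 - 1/2778) = -729/(-2689105/2778) = -729*(-2778/2689105) = 2025162/2689105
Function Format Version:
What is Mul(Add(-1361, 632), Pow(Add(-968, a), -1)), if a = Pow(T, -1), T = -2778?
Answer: Rational(2025162, 2689105) ≈ 0.75310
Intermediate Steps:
a = Rational(-1, 2778) (a = Pow(-2778, -1) = Rational(-1, 2778) ≈ -0.00035997)
Mul(Add(-1361, 632), Pow(Add(-968, a), -1)) = Mul(Add(-1361, 632), Pow(Add(-968, Rational(-1, 2778)), -1)) = Mul(-729, Pow(Rational(-2689105, 2778), -1)) = Mul(-729, Rational(-2778, 2689105)) = Rational(2025162, 2689105)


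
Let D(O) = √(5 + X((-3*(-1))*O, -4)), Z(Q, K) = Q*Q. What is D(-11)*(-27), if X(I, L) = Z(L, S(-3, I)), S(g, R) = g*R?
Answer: -27*√21 ≈ -123.73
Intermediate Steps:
S(g, R) = R*g
Z(Q, K) = Q²
X(I, L) = L²
D(O) = √21 (D(O) = √(5 + (-4)²) = √(5 + 16) = √21)
D(-11)*(-27) = √21*(-27) = -27*√21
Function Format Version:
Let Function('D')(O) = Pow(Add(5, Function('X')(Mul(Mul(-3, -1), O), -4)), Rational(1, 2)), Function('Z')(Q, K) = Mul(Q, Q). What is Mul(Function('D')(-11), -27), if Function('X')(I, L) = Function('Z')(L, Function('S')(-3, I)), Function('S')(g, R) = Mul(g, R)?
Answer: Mul(-27, Pow(21, Rational(1, 2))) ≈ -123.73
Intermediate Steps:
Function('S')(g, R) = Mul(R, g)
Function('Z')(Q, K) = Pow(Q, 2)
Function('X')(I, L) = Pow(L, 2)
Function('D')(O) = Pow(21, Rational(1, 2)) (Function('D')(O) = Pow(Add(5, Pow(-4, 2)), Rational(1, 2)) = Pow(Add(5, 16), Rational(1, 2)) = Pow(21, Rational(1, 2)))
Mul(Function('D')(-11), -27) = Mul(Pow(21, Rational(1, 2)), -27) = Mul(-27, Pow(21, Rational(1, 2)))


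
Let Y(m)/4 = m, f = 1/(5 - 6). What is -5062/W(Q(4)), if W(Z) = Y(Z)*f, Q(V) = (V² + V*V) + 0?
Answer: 2531/64 ≈ 39.547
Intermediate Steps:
f = -1 (f = 1/(-1) = -1)
Y(m) = 4*m
Q(V) = 2*V² (Q(V) = (V² + V²) + 0 = 2*V² + 0 = 2*V²)
W(Z) = -4*Z (W(Z) = (4*Z)*(-1) = -4*Z)
-5062/W(Q(4)) = -5062/((-8*4²)) = -5062/((-8*16)) = -5062/((-4*32)) = -5062/(-128) = -5062*(-1/128) = 2531/64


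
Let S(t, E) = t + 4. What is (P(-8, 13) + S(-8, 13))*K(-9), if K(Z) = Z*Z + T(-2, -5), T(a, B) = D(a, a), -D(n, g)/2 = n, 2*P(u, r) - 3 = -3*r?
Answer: -1870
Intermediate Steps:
P(u, r) = 3/2 - 3*r/2 (P(u, r) = 3/2 + (-3*r)/2 = 3/2 - 3*r/2)
D(n, g) = -2*n
T(a, B) = -2*a
S(t, E) = 4 + t
K(Z) = 4 + Z² (K(Z) = Z*Z - 2*(-2) = Z² + 4 = 4 + Z²)
(P(-8, 13) + S(-8, 13))*K(-9) = ((3/2 - 3/2*13) + (4 - 8))*(4 + (-9)²) = ((3/2 - 39/2) - 4)*(4 + 81) = (-18 - 4)*85 = -22*85 = -1870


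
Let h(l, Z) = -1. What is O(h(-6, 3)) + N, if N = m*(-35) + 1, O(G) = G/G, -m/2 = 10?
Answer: 702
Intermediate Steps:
m = -20 (m = -2*10 = -20)
O(G) = 1
N = 701 (N = -20*(-35) + 1 = 700 + 1 = 701)
O(h(-6, 3)) + N = 1 + 701 = 702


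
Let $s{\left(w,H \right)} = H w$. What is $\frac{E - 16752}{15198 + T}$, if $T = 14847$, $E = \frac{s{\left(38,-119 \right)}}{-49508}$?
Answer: $- \frac{414676747}{743733930} \approx -0.55756$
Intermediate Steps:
$E = \frac{2261}{24754}$ ($E = \frac{\left(-119\right) 38}{-49508} = \left(-4522\right) \left(- \frac{1}{49508}\right) = \frac{2261}{24754} \approx 0.091339$)
$\frac{E - 16752}{15198 + T} = \frac{\frac{2261}{24754} - 16752}{15198 + 14847} = - \frac{414676747}{24754 \cdot 30045} = \left(- \frac{414676747}{24754}\right) \frac{1}{30045} = - \frac{414676747}{743733930}$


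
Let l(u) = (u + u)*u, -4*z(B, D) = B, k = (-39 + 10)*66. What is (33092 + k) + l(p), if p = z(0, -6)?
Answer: 31178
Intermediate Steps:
k = -1914 (k = -29*66 = -1914)
z(B, D) = -B/4
p = 0 (p = -¼*0 = 0)
l(u) = 2*u² (l(u) = (2*u)*u = 2*u²)
(33092 + k) + l(p) = (33092 - 1914) + 2*0² = 31178 + 2*0 = 31178 + 0 = 31178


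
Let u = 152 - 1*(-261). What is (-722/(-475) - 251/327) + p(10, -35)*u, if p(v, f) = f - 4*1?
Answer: -131668574/8175 ≈ -16106.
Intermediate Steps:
p(v, f) = -4 + f (p(v, f) = f - 4 = -4 + f)
u = 413 (u = 152 + 261 = 413)
(-722/(-475) - 251/327) + p(10, -35)*u = (-722/(-475) - 251/327) + (-4 - 35)*413 = (-722*(-1/475) - 251*1/327) - 39*413 = (38/25 - 251/327) - 16107 = 6151/8175 - 16107 = -131668574/8175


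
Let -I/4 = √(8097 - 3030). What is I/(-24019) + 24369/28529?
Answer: 24369/28529 + 12*√563/24019 ≈ 0.86604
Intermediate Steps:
I = -12*√563 (I = -4*√(8097 - 3030) = -12*√563 ≈ -284.73)
I/(-24019) + 24369/28529 = -12*√563/(-24019) + 24369/28529 = -12*√563*(-1/24019) + 24369*(1/28529) = 12*√563/24019 + 24369/28529 = 24369/28529 + 12*√563/24019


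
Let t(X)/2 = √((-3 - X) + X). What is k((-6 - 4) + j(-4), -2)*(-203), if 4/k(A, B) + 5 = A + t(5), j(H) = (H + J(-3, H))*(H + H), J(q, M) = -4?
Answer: -39788/2413 + 1624*I*√3/2413 ≈ -16.489 + 1.1657*I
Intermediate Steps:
t(X) = 2*I*√3 (t(X) = 2*√((-3 - X) + X) = 2*√(-3) = 2*(I*√3) = 2*I*√3)
j(H) = 2*H*(-4 + H) (j(H) = (H - 4)*(H + H) = (-4 + H)*(2*H) = 2*H*(-4 + H))
k(A, B) = 4/(-5 + A + 2*I*√3) (k(A, B) = 4/(-5 + (A + 2*I*√3)) = 4/(-5 + A + 2*I*√3))
k((-6 - 4) + j(-4), -2)*(-203) = (4/(-5 + ((-6 - 4) + 2*(-4)*(-4 - 4)) + 2*I*√3))*(-203) = (4/(-5 + (-10 + 2*(-4)*(-8)) + 2*I*√3))*(-203) = (4/(-5 + (-10 + 64) + 2*I*√3))*(-203) = (4/(-5 + 54 + 2*I*√3))*(-203) = (4/(49 + 2*I*√3))*(-203) = -812/(49 + 2*I*√3)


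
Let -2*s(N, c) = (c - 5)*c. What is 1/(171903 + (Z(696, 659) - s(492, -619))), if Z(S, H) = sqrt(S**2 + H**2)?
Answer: 365031/133246712264 - sqrt(918697)/133246712264 ≈ 2.7323e-6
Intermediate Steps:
s(N, c) = -c*(-5 + c)/2 (s(N, c) = -(c - 5)*c/2 = -(-5 + c)*c/2 = -c*(-5 + c)/2)
Z(S, H) = sqrt(H**2 + S**2)
1/(171903 + (Z(696, 659) - s(492, -619))) = 1/(171903 + (sqrt(659**2 + 696**2) - (-619)*(5 - 1*(-619))/2)) = 1/(171903 + (sqrt(434281 + 484416) - (-619)*(5 + 619)/2)) = 1/(171903 + (sqrt(918697) - (-619)*624/2)) = 1/(171903 + (sqrt(918697) - 1*(-193128))) = 1/(171903 + (sqrt(918697) + 193128)) = 1/(171903 + (193128 + sqrt(918697))) = 1/(365031 + sqrt(918697))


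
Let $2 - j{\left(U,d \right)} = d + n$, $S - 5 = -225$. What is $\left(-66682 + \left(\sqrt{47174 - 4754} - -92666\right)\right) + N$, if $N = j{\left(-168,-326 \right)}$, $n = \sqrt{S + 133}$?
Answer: $26312 + 2 \sqrt{10605} - i \sqrt{87} \approx 26518.0 - 9.3274 i$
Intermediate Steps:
$S = -220$ ($S = 5 - 225 = -220$)
$n = i \sqrt{87}$ ($n = \sqrt{-220 + 133} = \sqrt{-87} = i \sqrt{87} \approx 9.3274 i$)
$j{\left(U,d \right)} = 2 - d - i \sqrt{87}$ ($j{\left(U,d \right)} = 2 - \left(d + i \sqrt{87}\right) = 2 - d - i \sqrt{87}$)
$N = 328 - i \sqrt{87}$ ($N = 2 - -326 - i \sqrt{87} = 2 + 326 - i \sqrt{87} = 328 - i \sqrt{87} \approx 328.0 - 9.3274 i$)
$\left(-66682 + \left(\sqrt{47174 - 4754} - -92666\right)\right) + N = \left(-66682 + \left(\sqrt{47174 - 4754} - -92666\right)\right) + \left(328 - i \sqrt{87}\right) = \left(-66682 + \left(\sqrt{42420} + 92666\right)\right) + \left(328 - i \sqrt{87}\right) = \left(-66682 + \left(2 \sqrt{10605} + 92666\right)\right) + \left(328 - i \sqrt{87}\right) = \left(-66682 + \left(92666 + 2 \sqrt{10605}\right)\right) + \left(328 - i \sqrt{87}\right) = \left(25984 + 2 \sqrt{10605}\right) + \left(328 - i \sqrt{87}\right) = 26312 + 2 \sqrt{10605} - i \sqrt{87}$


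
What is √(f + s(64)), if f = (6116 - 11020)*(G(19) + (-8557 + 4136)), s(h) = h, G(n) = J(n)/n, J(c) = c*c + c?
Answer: 2*√5395642 ≈ 4645.7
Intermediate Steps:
J(c) = c + c² (J(c) = c² + c = c + c²)
G(n) = 1 + n (G(n) = (n*(1 + n))/n = 1 + n)
f = 21582504 (f = (6116 - 11020)*((1 + 19) + (-8557 + 4136)) = -4904*(20 - 4421) = -4904*(-4401) = 21582504)
√(f + s(64)) = √(21582504 + 64) = √21582568 = 2*√5395642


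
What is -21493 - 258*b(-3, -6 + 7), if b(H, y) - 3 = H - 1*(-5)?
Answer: -22783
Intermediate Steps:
b(H, y) = 8 + H (b(H, y) = 3 + (H - 1*(-5)) = 3 + (H + 5) = 3 + (5 + H) = 8 + H)
-21493 - 258*b(-3, -6 + 7) = -21493 - 258*(8 - 3) = -21493 - 258*5 = -21493 - 1290 = -22783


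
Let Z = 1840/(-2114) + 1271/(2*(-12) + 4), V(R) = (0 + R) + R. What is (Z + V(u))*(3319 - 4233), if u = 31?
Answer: 23383319/10570 ≈ 2212.2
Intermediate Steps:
V(R) = 2*R (V(R) = R + R = 2*R)
Z = -1361847/21140 (Z = 1840*(-1/2114) + 1271/(-24 + 4) = -920/1057 + 1271/(-20) = -920/1057 + 1271*(-1/20) = -920/1057 - 1271/20 = -1361847/21140 ≈ -64.420)
(Z + V(u))*(3319 - 4233) = (-1361847/21140 + 2*31)*(3319 - 4233) = (-1361847/21140 + 62)*(-914) = -51167/21140*(-914) = 23383319/10570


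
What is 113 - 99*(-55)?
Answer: 5558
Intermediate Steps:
113 - 99*(-55) = 113 + 5445 = 5558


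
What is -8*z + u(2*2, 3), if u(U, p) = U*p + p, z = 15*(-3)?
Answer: 375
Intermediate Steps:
z = -45
u(U, p) = p + U*p
-8*z + u(2*2, 3) = -8*(-45) + 3*(1 + 2*2) = 360 + 3*(1 + 4) = 360 + 3*5 = 360 + 15 = 375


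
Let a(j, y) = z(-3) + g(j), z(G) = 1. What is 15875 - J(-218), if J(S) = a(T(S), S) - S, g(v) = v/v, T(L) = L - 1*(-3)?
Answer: 15655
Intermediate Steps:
T(L) = 3 + L (T(L) = L + 3 = 3 + L)
g(v) = 1
a(j, y) = 2 (a(j, y) = 1 + 1 = 2)
J(S) = 2 - S
15875 - J(-218) = 15875 - (2 - 1*(-218)) = 15875 - (2 + 218) = 15875 - 1*220 = 15875 - 220 = 15655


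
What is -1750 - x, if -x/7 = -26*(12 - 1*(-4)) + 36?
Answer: -4410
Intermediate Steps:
x = 2660 (x = -7*(-26*(12 - 1*(-4)) + 36) = -7*(-26*(12 + 4) + 36) = -7*(-26*16 + 36) = -7*(-416 + 36) = -7*(-380) = 2660)
-1750 - x = -1750 - 1*2660 = -1750 - 2660 = -4410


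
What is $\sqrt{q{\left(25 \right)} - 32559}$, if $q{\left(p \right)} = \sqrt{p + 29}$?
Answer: $\sqrt{-32559 + 3 \sqrt{6}} \approx 180.42 i$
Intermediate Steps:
$q{\left(p \right)} = \sqrt{29 + p}$
$\sqrt{q{\left(25 \right)} - 32559} = \sqrt{\sqrt{29 + 25} - 32559} = \sqrt{\sqrt{54} - 32559} = \sqrt{3 \sqrt{6} - 32559} = \sqrt{-32559 + 3 \sqrt{6}}$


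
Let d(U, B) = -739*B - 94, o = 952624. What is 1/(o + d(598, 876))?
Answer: 1/305166 ≈ 3.2769e-6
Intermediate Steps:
d(U, B) = -94 - 739*B
1/(o + d(598, 876)) = 1/(952624 + (-94 - 739*876)) = 1/(952624 + (-94 - 647364)) = 1/(952624 - 647458) = 1/305166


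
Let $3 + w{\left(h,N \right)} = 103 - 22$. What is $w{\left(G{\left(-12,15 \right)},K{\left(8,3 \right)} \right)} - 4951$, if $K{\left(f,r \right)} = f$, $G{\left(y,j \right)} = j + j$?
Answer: $-4873$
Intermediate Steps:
$G{\left(y,j \right)} = 2 j$
$w{\left(h,N \right)} = 78$ ($w{\left(h,N \right)} = -3 + \left(103 - 22\right) = -3 + 81 = 78$)
$w{\left(G{\left(-12,15 \right)},K{\left(8,3 \right)} \right)} - 4951 = 78 - 4951 = -4873$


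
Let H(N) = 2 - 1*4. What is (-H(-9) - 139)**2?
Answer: 18769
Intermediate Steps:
H(N) = -2 (H(N) = 2 - 4 = -2)
(-H(-9) - 139)**2 = (-1*(-2) - 139)**2 = (2 - 139)**2 = (-137)**2 = 18769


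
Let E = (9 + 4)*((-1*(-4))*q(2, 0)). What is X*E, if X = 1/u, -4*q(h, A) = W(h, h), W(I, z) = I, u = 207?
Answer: -26/207 ≈ -0.12560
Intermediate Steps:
q(h, A) = -h/4
X = 1/207 ≈ 0.0048309
E = -26 (E = (9 + 4)*((-1*(-4))*(-¼*2)) = 13*(4*(-½)) = 13*(-2) = -26)
X*E = (1/207)*(-26) = -26/207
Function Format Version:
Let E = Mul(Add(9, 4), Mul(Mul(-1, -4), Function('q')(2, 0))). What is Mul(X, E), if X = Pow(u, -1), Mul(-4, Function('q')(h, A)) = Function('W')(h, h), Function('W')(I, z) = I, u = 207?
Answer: Rational(-26, 207) ≈ -0.12560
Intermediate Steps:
Function('q')(h, A) = Mul(Rational(-1, 4), h)
X = Rational(1, 207) (X = Pow(207, -1) = Rational(1, 207) ≈ 0.0048309)
E = -26 (E = Mul(Add(9, 4), Mul(Mul(-1, -4), Mul(Rational(-1, 4), 2))) = Mul(13, Mul(4, Rational(-1, 2))) = Mul(13, -2) = -26)
Mul(X, E) = Mul(Rational(1, 207), -26) = Rational(-26, 207)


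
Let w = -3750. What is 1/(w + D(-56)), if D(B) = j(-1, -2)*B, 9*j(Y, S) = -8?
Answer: -9/33302 ≈ -0.00027025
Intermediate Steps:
j(Y, S) = -8/9 (j(Y, S) = (1/9)*(-8) = -8/9)
D(B) = -8*B/9
1/(w + D(-56)) = 1/(-3750 - 8/9*(-56)) = 1/(-3750 + 448/9) = 1/(-33302/9) = -9/33302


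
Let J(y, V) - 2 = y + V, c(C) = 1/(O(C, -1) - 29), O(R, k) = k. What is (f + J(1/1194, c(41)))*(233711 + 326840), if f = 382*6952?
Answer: 4443579098045063/2985 ≈ 1.4886e+12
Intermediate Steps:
f = 2655664
c(C) = -1/30 (c(C) = 1/(-1 - 29) = 1/(-30) = -1/30)
J(y, V) = 2 + V + y (J(y, V) = 2 + (y + V) = 2 + (V + y) = 2 + V + y)
(f + J(1/1194, c(41)))*(233711 + 326840) = (2655664 + (2 - 1/30 + 1/1194))*(233711 + 326840) = (2655664 + (2 - 1/30 + 1/1194))*560551 = (2655664 + 5873/2985)*560551 = (7927162913/2985)*560551 = 4443579098045063/2985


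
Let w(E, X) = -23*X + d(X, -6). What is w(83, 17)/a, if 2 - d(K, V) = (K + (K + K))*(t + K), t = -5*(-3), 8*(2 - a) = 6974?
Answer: 8084/3479 ≈ 2.3237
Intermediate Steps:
a = -3479/4 (a = 2 - ⅛*6974 = 2 - 3487/4 = -3479/4 ≈ -869.75)
t = 15
d(K, V) = 2 - 3*K*(15 + K) (d(K, V) = 2 - (K + (K + K))*(15 + K) = 2 - (K + 2*K)*(15 + K) = 2 - 3*K*(15 + K))
w(E, X) = 2 - 68*X - 3*X² (w(E, X) = -23*X + (2 - 45*X - 3*X²) = 2 - 68*X - 3*X²)
w(83, 17)/a = (2 - 68*17 - 3*17²)/(-3479/4) = (2 - 1156 - 3*289)*(-4/3479) = (2 - 1156 - 867)*(-4/3479) = -2021*(-4/3479) = 8084/3479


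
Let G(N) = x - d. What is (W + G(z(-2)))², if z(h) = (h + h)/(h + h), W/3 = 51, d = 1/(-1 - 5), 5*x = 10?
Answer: 866761/36 ≈ 24077.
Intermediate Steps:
x = 2 (x = (⅕)*10 = 2)
d = -⅙ (d = 1/(-6) = -⅙ ≈ -0.16667)
W = 153 (W = 3*51 = 153)
z(h) = 1 (z(h) = (2*h)/((2*h)) = (2*h)*(1/(2*h)) = 1)
G(N) = 13/6 (G(N) = 2 - 1*(-⅙) = 2 + ⅙ = 13/6)
(W + G(z(-2)))² = (153 + 13/6)² = (931/6)² = 866761/36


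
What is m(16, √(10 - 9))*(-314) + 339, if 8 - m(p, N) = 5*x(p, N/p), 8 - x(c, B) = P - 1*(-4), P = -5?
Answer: 11957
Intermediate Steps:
x(c, B) = 9 (x(c, B) = 8 - (-5 - 1*(-4)) = 8 - (-5 + 4) = 8 - 1*(-1) = 8 + 1 = 9)
m(p, N) = -37 (m(p, N) = 8 - 5*9 = 8 - 1*45 = 8 - 45 = -37)
m(16, √(10 - 9))*(-314) + 339 = -37*(-314) + 339 = 11618 + 339 = 11957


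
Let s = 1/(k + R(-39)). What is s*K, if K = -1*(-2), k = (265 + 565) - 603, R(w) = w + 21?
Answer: 2/209 ≈ 0.0095694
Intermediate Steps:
R(w) = 21 + w
k = 227 (k = 830 - 603 = 227)
s = 1/209 (s = 1/(227 + (21 - 39)) = 1/(227 - 18) = 1/209 ≈ 0.0047847)
K = 2
s*K = (1/209)*2 = 2/209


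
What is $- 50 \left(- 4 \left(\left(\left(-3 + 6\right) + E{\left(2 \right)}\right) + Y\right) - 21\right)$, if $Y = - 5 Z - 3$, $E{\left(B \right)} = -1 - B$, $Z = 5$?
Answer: $-4550$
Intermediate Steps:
$Y = -28$ ($Y = \left(-5\right) 5 - 3 = -25 - 3 = -28$)
$- 50 \left(- 4 \left(\left(\left(-3 + 6\right) + E{\left(2 \right)}\right) + Y\right) - 21\right) = - 50 \left(- 4 \left(\left(\left(-3 + 6\right) - 3\right) - 28\right) - 21\right) = - 50 \left(- 4 \left(\left(3 - 3\right) - 28\right) - 21\right) = - 50 \left(- 4 \left(0 - 28\right) - 21\right) = - 50 \left(\left(-4\right) \left(-28\right) - 21\right) = - 50 \left(112 - 21\right) = \left(-50\right) 91 = -4550$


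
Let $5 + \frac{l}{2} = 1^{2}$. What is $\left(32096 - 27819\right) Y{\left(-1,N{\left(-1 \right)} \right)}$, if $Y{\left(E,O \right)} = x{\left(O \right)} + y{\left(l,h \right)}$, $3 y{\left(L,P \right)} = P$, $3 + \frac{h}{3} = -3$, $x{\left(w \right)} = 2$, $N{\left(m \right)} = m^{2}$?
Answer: $-17108$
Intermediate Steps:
$h = -18$ ($h = -9 + 3 \left(-3\right) = -9 - 9 = -18$)
$l = -8$ ($l = -10 + 2 \cdot 1^{2} = -10 + 2 \cdot 1 = -10 + 2 = -8$)
$y{\left(L,P \right)} = \frac{P}{3}$
$Y{\left(E,O \right)} = -4$ ($Y{\left(E,O \right)} = 2 + \frac{1}{3} \left(-18\right) = 2 - 6 = -4$)
$\left(32096 - 27819\right) Y{\left(-1,N{\left(-1 \right)} \right)} = \left(32096 - 27819\right) \left(-4\right) = 4277 \left(-4\right) = -17108$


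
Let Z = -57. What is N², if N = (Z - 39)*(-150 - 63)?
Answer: 418120704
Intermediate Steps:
N = 20448 (N = (-57 - 39)*(-150 - 63) = -96*(-213) = 20448)
N² = 20448² = 418120704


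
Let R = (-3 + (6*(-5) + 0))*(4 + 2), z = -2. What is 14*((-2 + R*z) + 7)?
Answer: 5614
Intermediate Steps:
R = -198 (R = (-3 + (-30 + 0))*6 = (-3 - 30)*6 = -33*6 = -198)
14*((-2 + R*z) + 7) = 14*((-2 - 198*(-2)) + 7) = 14*((-2 + 396) + 7) = 14*(394 + 7) = 14*401 = 5614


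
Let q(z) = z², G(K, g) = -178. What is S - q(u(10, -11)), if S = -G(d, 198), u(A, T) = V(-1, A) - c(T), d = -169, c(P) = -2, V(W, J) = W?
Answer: 177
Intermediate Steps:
u(A, T) = 1 (u(A, T) = -1 - 1*(-2) = -1 + 2 = 1)
S = 178 (S = -1*(-178) = 178)
S - q(u(10, -11)) = 178 - 1*1² = 178 - 1*1 = 178 - 1 = 177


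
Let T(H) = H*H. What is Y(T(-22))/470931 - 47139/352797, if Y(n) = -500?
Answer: -7458538303/55381014669 ≈ -0.13468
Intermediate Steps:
T(H) = H²
Y(T(-22))/470931 - 47139/352797 = -500/470931 - 47139/352797 = -500*1/470931 - 47139*1/352797 = -500/470931 - 15713/117599 = -7458538303/55381014669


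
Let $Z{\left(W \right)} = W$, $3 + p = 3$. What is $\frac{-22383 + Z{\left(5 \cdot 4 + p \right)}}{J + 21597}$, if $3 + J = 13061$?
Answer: $- \frac{22363}{34655} \approx -0.6453$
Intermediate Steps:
$p = 0$ ($p = -3 + 3 = 0$)
$J = 13058$ ($J = -3 + 13061 = 13058$)
$\frac{-22383 + Z{\left(5 \cdot 4 + p \right)}}{J + 21597} = \frac{-22383 + \left(5 \cdot 4 + 0\right)}{13058 + 21597} = \frac{-22383 + \left(20 + 0\right)}{34655} = \left(-22383 + 20\right) \frac{1}{34655} = \left(-22363\right) \frac{1}{34655} = - \frac{22363}{34655}$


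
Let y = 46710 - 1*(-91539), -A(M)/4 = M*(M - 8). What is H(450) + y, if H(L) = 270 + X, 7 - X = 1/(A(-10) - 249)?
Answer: 134231695/969 ≈ 1.3853e+5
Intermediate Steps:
A(M) = -4*M*(-8 + M) (A(M) = -4*M*(M - 8) = -4*M*(-8 + M))
y = 138249 (y = 46710 + 91539 = 138249)
X = 6784/969 (X = 7 - 1/(4*(-10)*(8 - 1*(-10)) - 249) = 7 - 1/(4*(-10)*(8 + 10) - 249) = 7 - 1/(4*(-10)*18 - 249) = 7 - 1/(-720 - 249) = 7 - 1/(-969) = 7 - 1*(-1/969) = 7 + 1/969 = 6784/969 ≈ 7.0010)
H(L) = 268414/969 (H(L) = 270 + 6784/969 = 268414/969)
H(450) + y = 268414/969 + 138249 = 134231695/969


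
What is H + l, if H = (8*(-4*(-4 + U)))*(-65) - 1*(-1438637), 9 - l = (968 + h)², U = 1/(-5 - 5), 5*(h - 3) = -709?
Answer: 18563634/25 ≈ 7.4255e+5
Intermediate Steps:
h = -694/5 (h = 3 + (⅕)*(-709) = 3 - 709/5 = -694/5 ≈ -138.80)
U = -⅒ (U = 1/(-10) = -⅒ ≈ -0.10000)
l = -17189091/25 (l = 9 - (968 - 694/5)² = 9 - (4146/5)² = 9 - 1*17189316/25 = 9 - 17189316/25 = -17189091/25 ≈ -6.8756e+5)
H = 1430109 (H = (8*(-4*(-4 - ⅒)))*(-65) - 1*(-1438637) = (8*(-4*(-41/10)))*(-65) + 1438637 = (8*(82/5))*(-65) + 1438637 = (656/5)*(-65) + 1438637 = -8528 + 1438637 = 1430109)
H + l = 1430109 - 17189091/25 = 18563634/25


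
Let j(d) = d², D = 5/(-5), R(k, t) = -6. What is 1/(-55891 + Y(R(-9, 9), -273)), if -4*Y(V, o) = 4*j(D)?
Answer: -1/55892 ≈ -1.7892e-5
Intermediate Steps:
D = -1 (D = 5*(-⅕) = -1)
Y(V, o) = -1 (Y(V, o) = -(-1)² = -1)
1/(-55891 + Y(R(-9, 9), -273)) = 1/(-55891 - 1) = 1/(-55892) = -1/55892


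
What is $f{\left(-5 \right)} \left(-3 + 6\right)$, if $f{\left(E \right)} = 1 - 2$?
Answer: $-3$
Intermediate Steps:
$f{\left(E \right)} = -1$ ($f{\left(E \right)} = 1 - 2 = -1$)
$f{\left(-5 \right)} \left(-3 + 6\right) = - (-3 + 6) = \left(-1\right) 3 = -3$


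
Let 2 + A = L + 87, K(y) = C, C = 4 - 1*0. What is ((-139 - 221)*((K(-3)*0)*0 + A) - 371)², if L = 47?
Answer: 2293547881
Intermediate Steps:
C = 4 (C = 4 + 0 = 4)
K(y) = 4
A = 132 (A = -2 + (47 + 87) = -2 + 134 = 132)
((-139 - 221)*((K(-3)*0)*0 + A) - 371)² = ((-139 - 221)*((4*0)*0 + 132) - 371)² = (-360*(0*0 + 132) - 371)² = (-360*(0 + 132) - 371)² = (-360*132 - 371)² = (-47520 - 371)² = (-47891)² = 2293547881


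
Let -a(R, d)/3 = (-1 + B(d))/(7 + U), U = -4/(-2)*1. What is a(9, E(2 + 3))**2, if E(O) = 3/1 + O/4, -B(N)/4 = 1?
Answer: 25/9 ≈ 2.7778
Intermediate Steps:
B(N) = -4 (B(N) = -4*1 = -4)
U = 2 (U = -4*(-1/2)*1 = 2*1 = 2)
E(O) = 3 + O/4 (E(O) = 3*1 + O*(1/4) = 3 + O/4)
a(R, d) = 5/3 (a(R, d) = -3*(-1 - 4)/(7 + 2) = -(-15)/9 = -3*(-5/9) = 5/3)
a(9, E(2 + 3))**2 = (5/3)**2 = 25/9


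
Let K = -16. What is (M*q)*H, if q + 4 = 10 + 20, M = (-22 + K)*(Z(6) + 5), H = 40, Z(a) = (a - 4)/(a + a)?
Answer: -612560/3 ≈ -2.0419e+5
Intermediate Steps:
Z(a) = (-4 + a)/(2*a) (Z(a) = (-4 + a)/((2*a)) = (-4 + a)*(1/(2*a)) = (-4 + a)/(2*a))
M = -589/3 (M = (-22 - 16)*((½)*(-4 + 6)/6 + 5) = -38*((½)*(⅙)*2 + 5) = -38*(⅙ + 5) = -38*31/6 = -589/3 ≈ -196.33)
q = 26 (q = -4 + (10 + 20) = -4 + 30 = 26)
(M*q)*H = -589/3*26*40 = -15314/3*40 = -612560/3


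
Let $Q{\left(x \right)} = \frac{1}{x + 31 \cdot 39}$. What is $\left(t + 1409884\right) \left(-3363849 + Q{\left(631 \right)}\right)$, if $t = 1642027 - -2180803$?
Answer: $- \frac{16193894973074763}{920} \approx -1.7602 \cdot 10^{13}$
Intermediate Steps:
$Q{\left(x \right)} = \frac{1}{1209 + x}$ ($Q{\left(x \right)} = \frac{1}{x + 1209} = \frac{1}{1209 + x}$)
$t = 3822830$ ($t = 1642027 + 2180803 = 3822830$)
$\left(t + 1409884\right) \left(-3363849 + Q{\left(631 \right)}\right) = \left(3822830 + 1409884\right) \left(-3363849 + \frac{1}{1209 + 631}\right) = 5232714 \left(-3363849 + \frac{1}{1840}\right) = 5232714 \left(- \frac{6189482159}{1840}\right) = - \frac{16193894973074763}{920}$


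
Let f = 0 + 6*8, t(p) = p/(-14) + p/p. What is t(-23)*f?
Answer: 888/7 ≈ 126.86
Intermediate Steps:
t(p) = 1 - p/14 (t(p) = p*(-1/14) + 1 = -p/14 + 1 = 1 - p/14)
f = 48 (f = 0 + 48 = 48)
t(-23)*f = (1 - 1/14*(-23))*48 = (1 + 23/14)*48 = (37/14)*48 = 888/7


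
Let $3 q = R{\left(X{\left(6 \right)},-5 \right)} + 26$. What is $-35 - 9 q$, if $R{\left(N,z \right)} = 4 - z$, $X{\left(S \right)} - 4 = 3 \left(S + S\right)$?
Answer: $-140$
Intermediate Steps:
$X{\left(S \right)} = 4 + 6 S$ ($X{\left(S \right)} = 4 + 3 \left(S + S\right) = 4 + 3 \cdot 2 S = 4 + 6 S$)
$q = \frac{35}{3}$ ($q = \frac{\left(4 - -5\right) + 26}{3} = \frac{\left(4 + 5\right) + 26}{3} = \frac{9 + 26}{3} = \frac{1}{3} \cdot 35 = \frac{35}{3} \approx 11.667$)
$-35 - 9 q = -35 - 105 = -140$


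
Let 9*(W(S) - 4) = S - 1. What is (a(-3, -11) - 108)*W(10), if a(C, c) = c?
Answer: -595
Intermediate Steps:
W(S) = 35/9 + S/9 (W(S) = 4 + (S - 1)/9 = 4 + (-1 + S)/9 = 4 + (-⅑ + S/9) = 35/9 + S/9)
(a(-3, -11) - 108)*W(10) = (-11 - 108)*(35/9 + (⅑)*10) = -119*(35/9 + 10/9) = -119*5 = -595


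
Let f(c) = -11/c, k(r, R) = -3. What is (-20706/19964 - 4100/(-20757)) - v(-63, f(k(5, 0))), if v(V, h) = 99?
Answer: -2955201721/29599482 ≈ -99.840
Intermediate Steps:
(-20706/19964 - 4100/(-20757)) - v(-63, f(k(5, 0))) = (-20706/19964 - 4100/(-20757)) - 1*99 = (-20706*1/19964 - 4100*(-1/20757)) - 99 = (-1479/1426 + 4100/20757) - 99 = -24853003/29599482 - 99 = -2955201721/29599482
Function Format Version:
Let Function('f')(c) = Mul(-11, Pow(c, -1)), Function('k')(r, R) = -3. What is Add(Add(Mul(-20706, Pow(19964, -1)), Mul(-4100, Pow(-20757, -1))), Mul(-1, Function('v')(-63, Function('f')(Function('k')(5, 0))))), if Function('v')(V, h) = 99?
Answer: Rational(-2955201721, 29599482) ≈ -99.840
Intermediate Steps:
Add(Add(Mul(-20706, Pow(19964, -1)), Mul(-4100, Pow(-20757, -1))), Mul(-1, Function('v')(-63, Function('f')(Function('k')(5, 0))))) = Add(Add(Mul(-20706, Pow(19964, -1)), Mul(-4100, Pow(-20757, -1))), Mul(-1, 99)) = Add(Add(Mul(-20706, Rational(1, 19964)), Mul(-4100, Rational(-1, 20757))), -99) = Add(Add(Rational(-1479, 1426), Rational(4100, 20757)), -99) = Add(Rational(-24853003, 29599482), -99) = Rational(-2955201721, 29599482)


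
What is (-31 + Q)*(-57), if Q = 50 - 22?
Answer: 171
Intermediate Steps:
Q = 28
(-31 + Q)*(-57) = (-31 + 28)*(-57) = -3*(-57) = 171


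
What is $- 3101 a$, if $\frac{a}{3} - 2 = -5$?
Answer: $27909$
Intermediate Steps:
$a = -9$ ($a = 6 + 3 \left(-5\right) = 6 - 15 = -9$)
$- 3101 a = \left(-3101\right) \left(-9\right) = 27909$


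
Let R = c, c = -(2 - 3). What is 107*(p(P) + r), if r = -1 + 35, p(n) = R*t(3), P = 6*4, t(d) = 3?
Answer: 3959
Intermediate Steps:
P = 24
c = 1 (c = -1*(-1) = 1)
R = 1
p(n) = 3 (p(n) = 1*3 = 3)
r = 34
107*(p(P) + r) = 107*(3 + 34) = 107*37 = 3959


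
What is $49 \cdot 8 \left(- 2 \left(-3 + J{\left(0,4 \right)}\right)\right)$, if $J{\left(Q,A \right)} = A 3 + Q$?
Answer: $-7056$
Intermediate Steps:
$J{\left(Q,A \right)} = Q + 3 A$ ($J{\left(Q,A \right)} = 3 A + Q = Q + 3 A$)
$49 \cdot 8 \left(- 2 \left(-3 + J{\left(0,4 \right)}\right)\right) = 49 \cdot 8 \left(- 2 \left(-3 + \left(0 + 3 \cdot 4\right)\right)\right) = 392 \left(- 2 \left(-3 + \left(0 + 12\right)\right)\right) = 392 \left(- 2 \left(-3 + 12\right)\right) = 392 \left(\left(-2\right) 9\right) = 392 \left(-18\right) = -7056$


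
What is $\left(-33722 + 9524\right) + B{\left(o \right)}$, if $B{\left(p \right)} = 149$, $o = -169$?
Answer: $-24049$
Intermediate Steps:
$\left(-33722 + 9524\right) + B{\left(o \right)} = \left(-33722 + 9524\right) + 149 = -24198 + 149 = -24049$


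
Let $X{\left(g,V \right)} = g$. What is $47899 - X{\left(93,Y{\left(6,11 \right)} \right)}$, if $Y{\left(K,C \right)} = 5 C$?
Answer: $47806$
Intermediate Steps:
$47899 - X{\left(93,Y{\left(6,11 \right)} \right)} = 47899 - 93 = 47806$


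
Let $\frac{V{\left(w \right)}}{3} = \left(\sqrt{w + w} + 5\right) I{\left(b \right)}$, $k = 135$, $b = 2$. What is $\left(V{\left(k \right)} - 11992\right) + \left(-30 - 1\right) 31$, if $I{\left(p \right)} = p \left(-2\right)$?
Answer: $-13013 - 36 \sqrt{30} \approx -13210.0$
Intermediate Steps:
$I{\left(p \right)} = - 2 p$
$V{\left(w \right)} = -60 - 12 \sqrt{2} \sqrt{w}$ ($V{\left(w \right)} = 3 \left(\sqrt{w + w} + 5\right) \left(\left(-2\right) 2\right) = 3 \left(\sqrt{2 w} + 5\right) \left(-4\right) = 3 \left(\sqrt{2} \sqrt{w} + 5\right) \left(-4\right) = 3 \left(5 + \sqrt{2} \sqrt{w}\right) \left(-4\right) = 3 \left(-20 - 4 \sqrt{2} \sqrt{w}\right) = -60 - 12 \sqrt{2} \sqrt{w}$)
$\left(V{\left(k \right)} - 11992\right) + \left(-30 - 1\right) 31 = \left(\left(-60 - 12 \sqrt{2} \sqrt{135}\right) - 11992\right) + \left(-30 - 1\right) 31 = \left(\left(-60 - 12 \sqrt{2} \cdot 3 \sqrt{15}\right) - 11992\right) - 961 = \left(\left(-60 - 36 \sqrt{30}\right) - 11992\right) - 961 = \left(-12052 - 36 \sqrt{30}\right) - 961 = -13013 - 36 \sqrt{30}$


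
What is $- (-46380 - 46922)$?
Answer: $93302$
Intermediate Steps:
$- (-46380 - 46922) = \left(-1\right) \left(-93302\right) = 93302$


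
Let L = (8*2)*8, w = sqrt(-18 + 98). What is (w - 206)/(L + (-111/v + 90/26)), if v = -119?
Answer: -159341/102407 + 3094*sqrt(5)/102407 ≈ -1.4884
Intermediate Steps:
w = 4*sqrt(5) (w = sqrt(80) = 4*sqrt(5) ≈ 8.9443)
L = 128 (L = 16*8 = 128)
(w - 206)/(L + (-111/v + 90/26)) = (4*sqrt(5) - 206)/(128 + (-111/(-119) + 90/26)) = (-206 + 4*sqrt(5))/(128 + (-111*(-1/119) + 90*(1/26))) = (-206 + 4*sqrt(5))/(128 + (111/119 + 45/13)) = (-206 + 4*sqrt(5))/(128 + 6798/1547) = (-206 + 4*sqrt(5))/(204814/1547) = (-206 + 4*sqrt(5))*(1547/204814) = -159341/102407 + 3094*sqrt(5)/102407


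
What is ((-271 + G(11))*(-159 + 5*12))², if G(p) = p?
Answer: 662547600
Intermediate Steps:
((-271 + G(11))*(-159 + 5*12))² = ((-271 + 11)*(-159 + 5*12))² = (-260*(-159 + 60))² = (-260*(-99))² = 25740² = 662547600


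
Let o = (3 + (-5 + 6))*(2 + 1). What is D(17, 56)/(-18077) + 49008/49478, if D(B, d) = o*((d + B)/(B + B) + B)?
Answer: 7433669202/7602517351 ≈ 0.97779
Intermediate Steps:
o = 12 (o = (3 + 1)*3 = 4*3 = 12)
D(B, d) = 12*B + 6*(B + d)/B (D(B, d) = 12*((d + B)/(B + B) + B) = 12*((B + d)/((2*B)) + B) = 12*((B + d)*(1/(2*B)) + B) = 12*((B + d)/(2*B) + B) = 12*(B + (B + d)/(2*B)) = 12*B + 6*(B + d)/B)
D(17, 56)/(-18077) + 49008/49478 = (6 + 12*17 + 6*56/17)/(-18077) + 49008/49478 = (6 + 204 + 6*56*(1/17))*(-1/18077) + 49008*(1/49478) = (6 + 204 + 336/17)*(-1/18077) + 24504/24739 = (3906/17)*(-1/18077) + 24504/24739 = -3906/307309 + 24504/24739 = 7433669202/7602517351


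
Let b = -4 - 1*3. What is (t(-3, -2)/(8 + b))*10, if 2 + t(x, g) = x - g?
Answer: -30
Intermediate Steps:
t(x, g) = -2 + x - g (t(x, g) = -2 + (x - g) = -2 + x - g)
b = -7 (b = -4 - 3 = -7)
(t(-3, -2)/(8 + b))*10 = ((-2 - 3 - 1*(-2))/(8 - 7))*10 = ((-2 - 3 + 2)/1)*10 = -3*1*10 = -3*10 = -30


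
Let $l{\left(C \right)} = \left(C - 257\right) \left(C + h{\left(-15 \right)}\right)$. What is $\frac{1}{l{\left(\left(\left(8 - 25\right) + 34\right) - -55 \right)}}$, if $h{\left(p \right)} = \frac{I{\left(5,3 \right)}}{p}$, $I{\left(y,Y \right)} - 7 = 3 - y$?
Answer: $- \frac{3}{39775} \approx -7.5424 \cdot 10^{-5}$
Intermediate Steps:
$I{\left(y,Y \right)} = 10 - y$ ($I{\left(y,Y \right)} = 7 - \left(-3 + y\right) = 10 - y$)
$h{\left(p \right)} = \frac{5}{p}$ ($h{\left(p \right)} = \frac{10 - 5}{p} = \frac{5}{p}$)
$l{\left(C \right)} = \left(-257 + C\right) \left(- \frac{1}{3} + C\right)$ ($l{\left(C \right)} = \left(C - 257\right) \left(C + \frac{5}{-15}\right) = \left(-257 + C\right) \left(C + 5 \left(- \frac{1}{15}\right)\right) = \left(-257 + C\right) \left(C - \frac{1}{3}\right) = \left(-257 + C\right) \left(- \frac{1}{3} + C\right)$)
$\frac{1}{l{\left(\left(\left(8 - 25\right) + 34\right) - -55 \right)}} = \frac{1}{\frac{257}{3} + \left(\left(\left(8 - 25\right) + 34\right) - -55\right)^{2} - \frac{772 \left(\left(\left(8 - 25\right) + 34\right) - -55\right)}{3}} = \frac{1}{\frac{257}{3} + \left(\left(-17 + 34\right) + 55\right)^{2} - \frac{772 \left(\left(-17 + 34\right) + 55\right)}{3}} = \frac{1}{\frac{257}{3} + \left(17 + 55\right)^{2} - \frac{772 \left(17 + 55\right)}{3}} = \frac{1}{\frac{257}{3} + 72^{2} - 18528} = \frac{1}{\frac{257}{3} + 5184 - 18528} = \frac{1}{- \frac{39775}{3}} = - \frac{3}{39775}$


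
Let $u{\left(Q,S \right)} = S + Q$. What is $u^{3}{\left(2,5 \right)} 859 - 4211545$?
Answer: $-3916908$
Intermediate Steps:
$u{\left(Q,S \right)} = Q + S$
$u^{3}{\left(2,5 \right)} 859 - 4211545 = \left(2 + 5\right)^{3} \cdot 859 - 4211545 = 7^{3} \cdot 859 - 4211545 = 343 \cdot 859 - 4211545 = 294637 - 4211545 = -3916908$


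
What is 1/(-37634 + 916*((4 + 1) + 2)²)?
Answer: 1/7250 ≈ 0.00013793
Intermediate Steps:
1/(-37634 + 916*((4 + 1) + 2)²) = 1/(-37634 + 916*(5 + 2)²) = 1/(-37634 + 916*7²) = 1/(-37634 + 916*49) = 1/(-37634 + 44884) = 1/7250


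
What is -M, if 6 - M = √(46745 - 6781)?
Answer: -6 + 2*√9991 ≈ 193.91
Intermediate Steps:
M = 6 - 2*√9991 (M = 6 - √(46745 - 6781) = 6 - √39964 = 6 - 2*√9991 ≈ -193.91)
-M = -(6 - 2*√9991) = -6 + 2*√9991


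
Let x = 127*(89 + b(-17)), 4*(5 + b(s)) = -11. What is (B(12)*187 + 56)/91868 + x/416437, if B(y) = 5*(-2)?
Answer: 27506601/5465319188 ≈ 0.0050329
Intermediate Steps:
B(y) = -10
b(s) = -31/4 (b(s) = -5 + (1/4)*(-11) = -5 - 11/4 = -31/4)
x = 41275/4 (x = 127*(89 - 31/4) = 127*(325/4) = 41275/4 ≈ 10319.)
(B(12)*187 + 56)/91868 + x/416437 = (-10*187 + 56)/91868 + (41275/4)/416437 = (-1870 + 56)*(1/91868) + (41275/4)*(1/416437) = -1814*1/91868 + 41275/1665748 = -907/45934 + 41275/1665748 = 27506601/5465319188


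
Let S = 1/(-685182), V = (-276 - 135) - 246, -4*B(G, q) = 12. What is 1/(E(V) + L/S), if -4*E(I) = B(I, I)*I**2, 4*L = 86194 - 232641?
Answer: 4/100344143301 ≈ 3.9863e-11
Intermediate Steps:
B(G, q) = -3 (B(G, q) = -1/4*12 = -3)
V = -657 (V = -411 - 246 = -657)
S = -1/685182 ≈ -1.4595e-6
L = -146447/4 (L = (86194 - 232641)/4 = (1/4)*(-146447) = -146447/4 ≈ -36612.)
E(I) = 3*I**2/4 (E(I) = -(-3)*I**2/4 = 3*I**2/4)
1/(E(V) + L/S) = 1/((3/4)*(-657)**2 - 146447/(4*(-1/685182))) = 1/((3/4)*431649 - 146447/4*(-685182)) = 1/(1294947/4 + 50171424177/2) = 1/(100344143301/4) = 4/100344143301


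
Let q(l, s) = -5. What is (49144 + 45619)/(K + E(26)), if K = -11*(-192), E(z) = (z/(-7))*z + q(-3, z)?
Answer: 663341/14073 ≈ 47.136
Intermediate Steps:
E(z) = -5 - z²/7 (E(z) = (z/(-7))*z - 5 = (z*(-⅐))*z - 5 = (-z/7)*z - 5 = -z²/7 - 5 = -5 - z²/7)
K = 2112
(49144 + 45619)/(K + E(26)) = (49144 + 45619)/(2112 + (-5 - ⅐*26²)) = 94763/(2112 + (-5 - ⅐*676)) = 94763/(2112 + (-5 - 676/7)) = 94763/(2112 - 711/7) = 94763/(14073/7) = 94763*(7/14073) = 663341/14073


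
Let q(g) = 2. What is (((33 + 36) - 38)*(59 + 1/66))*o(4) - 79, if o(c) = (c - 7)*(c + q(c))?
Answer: -363104/11 ≈ -33009.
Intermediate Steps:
o(c) = (-7 + c)*(2 + c) (o(c) = (c - 7)*(c + 2) = (-7 + c)*(2 + c))
(((33 + 36) - 38)*(59 + 1/66))*o(4) - 79 = (((33 + 36) - 38)*(59 + 1/66))*(-14 + 4² - 5*4) - 79 = ((69 - 38)*(59 + 1/66))*(-14 + 16 - 20) - 79 = (31*(3895/66))*(-18) - 79 = (120745/66)*(-18) - 79 = -362235/11 - 79 = -363104/11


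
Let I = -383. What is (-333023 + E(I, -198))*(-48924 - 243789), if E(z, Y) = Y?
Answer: 97538118573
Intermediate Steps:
(-333023 + E(I, -198))*(-48924 - 243789) = (-333023 - 198)*(-48924 - 243789) = -333221*(-292713) = 97538118573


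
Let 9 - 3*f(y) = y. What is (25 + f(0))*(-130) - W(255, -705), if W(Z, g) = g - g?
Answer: -3640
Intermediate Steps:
f(y) = 3 - y/3
W(Z, g) = 0
(25 + f(0))*(-130) - W(255, -705) = (25 + (3 - ⅓*0))*(-130) - 1*0 = (25 + (3 + 0))*(-130) + 0 = (25 + 3)*(-130) + 0 = 28*(-130) + 0 = -3640 + 0 = -3640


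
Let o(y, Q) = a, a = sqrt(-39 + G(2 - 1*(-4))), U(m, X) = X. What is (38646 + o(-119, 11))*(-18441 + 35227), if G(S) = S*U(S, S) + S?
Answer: 648711756 + 16786*sqrt(3) ≈ 6.4874e+8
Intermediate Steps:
G(S) = S + S**2 (G(S) = S*S + S = S**2 + S = S + S**2)
a = sqrt(3) (a = sqrt(-39 + (2 - 1*(-4))*(1 + (2 - 1*(-4)))) = sqrt(-39 + (2 + 4)*(1 + (2 + 4))) = sqrt(-39 + 6*(1 + 6)) = sqrt(-39 + 6*7) = sqrt(-39 + 42) = sqrt(3) ≈ 1.7320)
o(y, Q) = sqrt(3)
(38646 + o(-119, 11))*(-18441 + 35227) = (38646 + sqrt(3))*(-18441 + 35227) = (38646 + sqrt(3))*16786 = 648711756 + 16786*sqrt(3)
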